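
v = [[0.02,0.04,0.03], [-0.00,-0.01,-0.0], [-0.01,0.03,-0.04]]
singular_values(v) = [0.05, 0.05, 0.0]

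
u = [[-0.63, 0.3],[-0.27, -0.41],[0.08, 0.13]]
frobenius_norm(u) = 0.87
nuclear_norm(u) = 1.21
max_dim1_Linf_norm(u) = 0.63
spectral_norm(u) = 0.70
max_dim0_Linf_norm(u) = 0.63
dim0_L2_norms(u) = [0.69, 0.52]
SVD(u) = [[-0.98,0.20], [-0.2,-0.93], [0.05,0.29]] @ diag([0.7049612638559198, 0.50421187655852]) @ [[0.96, -0.29],[0.29, 0.96]]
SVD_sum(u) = [[-0.66, 0.20],[-0.13, 0.04],[0.04, -0.01]] + [[0.03, 0.10],[-0.14, -0.45],[0.04, 0.14]]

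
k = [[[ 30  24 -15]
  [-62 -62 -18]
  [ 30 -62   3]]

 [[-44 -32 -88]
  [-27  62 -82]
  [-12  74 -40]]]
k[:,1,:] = [[-62, -62, -18], [-27, 62, -82]]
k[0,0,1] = 24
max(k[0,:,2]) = 3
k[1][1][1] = 62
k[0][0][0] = 30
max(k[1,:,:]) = 74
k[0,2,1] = -62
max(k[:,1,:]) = 62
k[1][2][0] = -12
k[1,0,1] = -32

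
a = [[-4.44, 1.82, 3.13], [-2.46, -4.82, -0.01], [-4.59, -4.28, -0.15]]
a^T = [[-4.44, -2.46, -4.59], [1.82, -4.82, -4.28], [3.13, -0.01, -0.15]]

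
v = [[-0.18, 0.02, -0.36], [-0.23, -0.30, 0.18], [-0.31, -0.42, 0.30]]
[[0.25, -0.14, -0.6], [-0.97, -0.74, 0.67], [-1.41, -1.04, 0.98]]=v@[[1.68, 1.99, 2.25], [1.06, 0.61, -3.76], [-1.48, -0.56, 0.33]]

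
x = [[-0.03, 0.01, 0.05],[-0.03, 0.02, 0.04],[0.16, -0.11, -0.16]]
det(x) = -0.00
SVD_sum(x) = [[-0.04, 0.02, 0.04], [-0.03, 0.02, 0.03], [0.16, -0.11, -0.16]] + [[0.01, -0.01, 0.01], [0.0, -0.00, 0.00], [0.0, -0.00, 0.00]] + [[-0.00, -0.00, -0.0], [0.00, 0.00, 0.00], [0.00, 0.00, 0.0]]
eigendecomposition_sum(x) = [[-0.05-0.00j, 0.03+0.00j, 0.05+0.00j],[(-0.04-0j), (0.02+0j), (0.04+0j)],[(0.15+0j), (-0.09-0j), -0.16-0.00j]] + [[(0.01-0j), -0.01+0.01j, 0j], [-0j, (-0+0.01j), 0.00+0.00j], [(0.01-0j), (-0.01+0.01j), (-0+0j)]] + [[(0.01+0j), -0.01-0.01j, 0.00-0.00j], [0.00+0.00j, -0.00-0.01j, -0j], [0.01+0.00j, -0.01-0.01j, (-0-0j)]]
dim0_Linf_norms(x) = [0.16, 0.11, 0.16]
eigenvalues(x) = [(-0.18+0j), (0.01+0.01j), (0.01-0.01j)]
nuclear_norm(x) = 0.29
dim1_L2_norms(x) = [0.06, 0.05, 0.25]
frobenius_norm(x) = 0.26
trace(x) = -0.17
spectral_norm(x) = 0.26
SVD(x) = [[-0.21, -0.92, 0.33], [-0.20, -0.29, -0.93], [0.96, -0.27, -0.12]] @ diag([0.26310630759224324, 0.02163626054652706, 0.0026349828725606116]) @ [[0.63, -0.42, -0.65],[-0.28, 0.66, -0.70],[-0.72, -0.63, -0.29]]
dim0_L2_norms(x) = [0.17, 0.11, 0.17]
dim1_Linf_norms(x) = [0.05, 0.04, 0.16]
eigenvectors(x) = [[(0.29+0j),(0.75+0j),(0.75-0j)], [0.23+0.00j,(0.38-0.24j),0.38+0.24j], [-0.93+0.00j,0.47+0.14j,(0.47-0.14j)]]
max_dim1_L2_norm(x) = 0.25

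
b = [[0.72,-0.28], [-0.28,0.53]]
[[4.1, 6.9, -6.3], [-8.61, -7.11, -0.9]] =b@[[-0.79, 5.49, -11.84],  [-16.67, -10.52, -7.96]]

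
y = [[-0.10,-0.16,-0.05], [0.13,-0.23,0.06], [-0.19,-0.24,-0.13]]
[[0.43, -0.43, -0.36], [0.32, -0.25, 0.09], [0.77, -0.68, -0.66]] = y @ [[0.06, 1.61, 1.7], [-1.98, 1.86, 0.85], [-2.33, -0.57, 1.03]]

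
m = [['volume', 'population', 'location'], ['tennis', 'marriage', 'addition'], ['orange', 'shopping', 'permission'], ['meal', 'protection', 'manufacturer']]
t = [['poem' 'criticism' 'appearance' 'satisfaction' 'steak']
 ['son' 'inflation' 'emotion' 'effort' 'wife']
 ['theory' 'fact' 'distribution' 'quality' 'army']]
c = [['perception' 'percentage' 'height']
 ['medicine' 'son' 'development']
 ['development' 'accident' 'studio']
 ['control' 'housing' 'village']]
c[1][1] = 'son'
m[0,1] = 'population'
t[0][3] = 'satisfaction'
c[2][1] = 'accident'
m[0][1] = 'population'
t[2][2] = 'distribution'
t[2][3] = 'quality'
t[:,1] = ['criticism', 'inflation', 'fact']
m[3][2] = 'manufacturer'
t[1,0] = 'son'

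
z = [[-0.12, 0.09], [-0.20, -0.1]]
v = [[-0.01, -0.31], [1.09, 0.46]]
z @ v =[[0.10,  0.08], [-0.11,  0.02]]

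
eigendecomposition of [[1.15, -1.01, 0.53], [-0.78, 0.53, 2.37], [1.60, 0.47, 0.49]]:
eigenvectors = [[(-0.4+0j), -0.14+0.50j, -0.14-0.50j], [(-0.76+0j), (0.68+0j), (0.68-0j)], [(0.51+0j), 0.32+0.40j, (0.32-0.4j)]]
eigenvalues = [(-1.46+0j), (1.82+0.83j), (1.82-0.83j)]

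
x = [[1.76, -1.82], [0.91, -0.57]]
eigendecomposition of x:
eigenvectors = [[(0.82+0j),0.82-0.00j], [(0.52-0.25j),(0.52+0.25j)]]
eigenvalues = [(0.6+0.55j), (0.6-0.55j)]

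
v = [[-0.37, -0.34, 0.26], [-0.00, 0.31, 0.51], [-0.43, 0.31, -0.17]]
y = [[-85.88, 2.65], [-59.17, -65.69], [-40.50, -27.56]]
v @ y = [[41.36,  14.19],[-39.0,  -34.42],[25.47,  -16.82]]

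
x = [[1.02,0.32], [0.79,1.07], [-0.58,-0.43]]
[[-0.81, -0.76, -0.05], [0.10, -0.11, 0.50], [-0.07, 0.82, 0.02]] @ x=[[-1.40, -1.05], [-0.27, -0.3], [0.56, 0.85]]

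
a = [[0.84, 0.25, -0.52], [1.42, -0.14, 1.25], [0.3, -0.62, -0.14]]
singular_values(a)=[1.93, 0.98, 0.66]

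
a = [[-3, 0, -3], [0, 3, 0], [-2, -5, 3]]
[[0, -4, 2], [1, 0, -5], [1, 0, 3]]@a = [[-4, -22, 6], [7, 25, -18], [-9, -15, 6]]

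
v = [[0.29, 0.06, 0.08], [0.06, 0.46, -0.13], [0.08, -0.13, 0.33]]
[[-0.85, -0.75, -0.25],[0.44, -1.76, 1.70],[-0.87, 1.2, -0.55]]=v@ [[-2.63, -3.01, -1.80], [0.82, -2.48, 4.03], [-1.67, 3.38, 0.36]]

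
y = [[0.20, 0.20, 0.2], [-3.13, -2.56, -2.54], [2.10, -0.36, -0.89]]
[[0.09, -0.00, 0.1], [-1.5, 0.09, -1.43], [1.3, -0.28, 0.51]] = y @ [[0.50,-0.11,0.25], [0.43,0.08,0.40], [-0.46,0.02,-0.15]]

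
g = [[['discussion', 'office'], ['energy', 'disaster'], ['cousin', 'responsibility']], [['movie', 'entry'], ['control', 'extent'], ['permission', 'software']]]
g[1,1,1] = 'extent'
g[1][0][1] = 'entry'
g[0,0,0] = 'discussion'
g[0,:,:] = [['discussion', 'office'], ['energy', 'disaster'], ['cousin', 'responsibility']]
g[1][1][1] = 'extent'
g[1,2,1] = 'software'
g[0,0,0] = 'discussion'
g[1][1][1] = 'extent'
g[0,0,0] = 'discussion'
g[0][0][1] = 'office'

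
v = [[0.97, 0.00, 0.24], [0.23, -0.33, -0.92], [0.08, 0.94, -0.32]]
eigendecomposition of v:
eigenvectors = [[(-0.99+0j),-0.06+0.09j,(-0.06-0.09j)], [-0.09+0.00j,(0.71+0j),0.71-0.00j], [-0.12+0.00j,(-0.01-0.7j),-0.01+0.70j]]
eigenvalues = [(1+0j), (-0.34+0.94j), (-0.34-0.94j)]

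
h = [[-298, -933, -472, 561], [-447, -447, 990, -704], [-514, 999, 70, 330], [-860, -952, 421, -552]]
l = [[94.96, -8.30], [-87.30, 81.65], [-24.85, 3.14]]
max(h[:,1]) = 999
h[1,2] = 990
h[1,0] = -447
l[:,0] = [94.96, -87.3, -24.85]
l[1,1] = 81.65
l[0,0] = 94.96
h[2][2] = 70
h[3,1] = -952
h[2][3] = 330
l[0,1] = -8.3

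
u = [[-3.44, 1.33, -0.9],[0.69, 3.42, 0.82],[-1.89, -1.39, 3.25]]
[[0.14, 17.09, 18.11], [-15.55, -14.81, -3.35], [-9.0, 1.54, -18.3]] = u@[[-0.23, -5.01, -2.99],[-3.45, -2.48, 1.26],[-4.38, -3.5, -6.83]]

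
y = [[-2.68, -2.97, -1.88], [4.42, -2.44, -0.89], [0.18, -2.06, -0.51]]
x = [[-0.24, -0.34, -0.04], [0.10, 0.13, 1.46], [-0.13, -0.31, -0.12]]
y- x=[[-2.44,-2.63,-1.84], [4.32,-2.57,-2.35], [0.31,-1.75,-0.39]]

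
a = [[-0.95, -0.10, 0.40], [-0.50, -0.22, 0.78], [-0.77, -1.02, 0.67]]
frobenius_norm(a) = 2.02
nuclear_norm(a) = 2.89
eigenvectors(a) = [[(-0.86+0j), (-0.19+0.1j), -0.19-0.10j],[-0.05+0.00j, (-0.28+0.53j), (-0.28-0.53j)],[-0.51+0.00j, -0.77+0.00j, -0.77-0.00j]]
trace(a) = -0.50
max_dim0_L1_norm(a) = 2.22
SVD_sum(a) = [[-0.61, -0.44, 0.51],[-0.59, -0.42, 0.49],[-0.93, -0.67, 0.78]] + [[-0.24, 0.38, 0.04], [-0.08, 0.13, 0.01], [0.21, -0.33, -0.03]] + [[-0.1, -0.04, -0.15], [0.17, 0.08, 0.27], [-0.05, -0.02, -0.07]]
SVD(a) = [[-0.49, 0.73, 0.47], [-0.47, 0.24, -0.85], [-0.74, -0.64, 0.23]] @ diag([1.8779182319022836, 0.6188693548770862, 0.38977408313408934]) @ [[0.67, 0.48, -0.56], [-0.53, 0.84, 0.09], [-0.52, -0.24, -0.82]]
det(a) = -0.45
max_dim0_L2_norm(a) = 1.32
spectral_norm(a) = 1.88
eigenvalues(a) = [(-0.72+0j), (0.11+0.79j), (0.11-0.79j)]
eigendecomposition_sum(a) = [[-0.82-0.00j, (0.15-0j), (0.15+0j)], [(-0.05-0j), 0.01-0.00j, (0.01+0j)], [(-0.49-0j), 0.09-0.00j, 0.09+0.00j]] + [[-0.07-0.05j, (-0.12+0.1j), 0.12+0.07j], [(-0.22+0j), (-0.11+0.42j), 0.39-0.05j], [-0.14-0.26j, -0.55+0.13j, (0.29+0.41j)]] + [[-0.07+0.05j, -0.12-0.10j, (0.12-0.07j)], [(-0.22-0j), (-0.11-0.42j), 0.39+0.05j], [(-0.14+0.26j), -0.55-0.13j, 0.29-0.41j]]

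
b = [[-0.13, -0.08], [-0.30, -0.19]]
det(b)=0.001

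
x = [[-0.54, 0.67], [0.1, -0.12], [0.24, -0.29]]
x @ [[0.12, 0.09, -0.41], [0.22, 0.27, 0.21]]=[[0.08, 0.13, 0.36], [-0.01, -0.02, -0.07], [-0.03, -0.06, -0.16]]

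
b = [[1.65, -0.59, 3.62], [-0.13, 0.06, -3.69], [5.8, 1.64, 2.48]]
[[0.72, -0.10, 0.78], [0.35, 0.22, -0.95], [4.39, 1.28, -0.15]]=b@[[0.76, 0.17, -0.12], [0.17, 0.27, -0.06], [-0.12, -0.06, 0.26]]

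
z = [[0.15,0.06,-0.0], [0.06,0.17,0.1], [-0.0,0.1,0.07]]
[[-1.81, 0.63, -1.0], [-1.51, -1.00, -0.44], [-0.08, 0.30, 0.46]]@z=[[-0.23,  -0.10,  -0.01],  [-0.29,  -0.3,  -0.13],  [0.01,  0.09,  0.06]]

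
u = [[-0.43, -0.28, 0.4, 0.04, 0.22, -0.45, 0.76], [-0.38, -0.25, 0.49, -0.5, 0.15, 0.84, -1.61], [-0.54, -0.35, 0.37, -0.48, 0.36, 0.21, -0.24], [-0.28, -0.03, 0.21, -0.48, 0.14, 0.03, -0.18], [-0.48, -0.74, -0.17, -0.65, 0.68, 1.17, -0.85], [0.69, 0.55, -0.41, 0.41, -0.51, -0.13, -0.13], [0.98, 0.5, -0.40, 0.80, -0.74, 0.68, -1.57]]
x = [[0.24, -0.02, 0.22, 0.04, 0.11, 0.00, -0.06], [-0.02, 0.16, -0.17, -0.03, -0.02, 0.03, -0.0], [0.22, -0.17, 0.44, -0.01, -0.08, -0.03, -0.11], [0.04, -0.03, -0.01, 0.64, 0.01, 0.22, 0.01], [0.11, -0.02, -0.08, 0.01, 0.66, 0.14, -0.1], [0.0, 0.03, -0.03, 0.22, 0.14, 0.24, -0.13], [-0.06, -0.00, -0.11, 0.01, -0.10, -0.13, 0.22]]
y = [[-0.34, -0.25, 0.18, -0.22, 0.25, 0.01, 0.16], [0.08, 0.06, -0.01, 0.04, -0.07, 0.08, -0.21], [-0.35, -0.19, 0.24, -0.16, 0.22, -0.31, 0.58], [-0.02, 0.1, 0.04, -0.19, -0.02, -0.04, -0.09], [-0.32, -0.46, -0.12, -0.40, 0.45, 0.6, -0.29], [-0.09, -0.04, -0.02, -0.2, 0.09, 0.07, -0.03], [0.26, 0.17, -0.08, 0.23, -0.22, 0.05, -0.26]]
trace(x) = 2.60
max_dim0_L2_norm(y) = 0.75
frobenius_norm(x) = 1.29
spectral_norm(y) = 1.25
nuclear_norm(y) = 2.69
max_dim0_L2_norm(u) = 2.54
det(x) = -0.00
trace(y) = 0.03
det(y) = -0.00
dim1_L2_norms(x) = [0.35, 0.24, 0.54, 0.68, 0.7, 0.38, 0.3]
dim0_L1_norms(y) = [1.46, 1.27, 0.69, 1.44, 1.32, 1.16, 1.62]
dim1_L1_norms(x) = [0.69, 0.43, 1.06, 0.96, 1.12, 0.79, 0.63]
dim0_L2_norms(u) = [1.54, 1.17, 0.97, 1.39, 1.22, 1.67, 2.54]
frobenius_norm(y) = 1.63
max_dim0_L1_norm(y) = 1.62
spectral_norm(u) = 2.99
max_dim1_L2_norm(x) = 0.7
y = x @ u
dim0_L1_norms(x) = [0.69, 0.43, 1.06, 0.96, 1.12, 0.79, 0.63]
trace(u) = -1.81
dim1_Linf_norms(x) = [0.24, 0.17, 0.44, 0.64, 0.66, 0.24, 0.22]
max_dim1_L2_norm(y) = 1.07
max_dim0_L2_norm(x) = 0.7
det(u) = -0.00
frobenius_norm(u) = 4.17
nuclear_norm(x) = 2.61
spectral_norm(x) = 0.82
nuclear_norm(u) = 7.08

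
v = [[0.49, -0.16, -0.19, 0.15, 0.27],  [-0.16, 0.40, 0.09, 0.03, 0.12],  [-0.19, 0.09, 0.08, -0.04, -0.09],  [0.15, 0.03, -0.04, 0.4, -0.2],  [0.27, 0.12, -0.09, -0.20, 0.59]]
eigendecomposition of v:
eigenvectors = [[-0.64, 0.45, -0.10, -0.62, 0.02], [0.08, -0.48, -0.75, -0.31, 0.32], [0.24, -0.19, -0.04, -0.41, -0.86], [0.09, 0.57, -0.64, 0.42, -0.27], [-0.72, -0.45, -0.10, 0.42, -0.3]]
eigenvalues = [0.87, 0.66, 0.43, -0.0, 0.01]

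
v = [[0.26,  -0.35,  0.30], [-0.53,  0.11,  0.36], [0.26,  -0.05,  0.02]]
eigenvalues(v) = [0.64, -0.38, 0.13]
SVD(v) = [[-0.39, -0.89, -0.25], [0.85, -0.45, 0.27], [-0.35, -0.11, 0.93]] @ diag([0.7135753059118392, 0.5061978775486276, 0.08817024190785634]) @ [[-0.90, 0.35, 0.26], [-0.04, 0.53, -0.85], [0.43, 0.78, 0.46]]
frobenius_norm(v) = 0.88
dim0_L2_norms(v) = [0.65, 0.37, 0.47]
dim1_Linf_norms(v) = [0.35, 0.53, 0.26]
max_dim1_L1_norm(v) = 1.0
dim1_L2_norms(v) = [0.53, 0.65, 0.27]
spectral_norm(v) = 0.71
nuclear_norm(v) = 1.31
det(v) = -0.03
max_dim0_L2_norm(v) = 0.65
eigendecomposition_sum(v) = [[0.43, -0.29, 0.04],  [-0.29, 0.19, -0.03],  [0.20, -0.14, 0.02]] + [[-0.16, -0.09, 0.20], [-0.22, -0.13, 0.28], [0.07, 0.04, -0.09]] + [[-0.01, 0.03, 0.06],  [-0.02, 0.05, 0.1],  [-0.02, 0.04, 0.09]]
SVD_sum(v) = [[0.25, -0.10, -0.07], [-0.55, 0.21, 0.16], [0.22, -0.09, -0.06]] + [[0.02,-0.24,0.38],[0.01,-0.12,0.19],[0.00,-0.03,0.05]] + [[-0.01, -0.02, -0.01], [0.01, 0.02, 0.01], [0.04, 0.06, 0.04]]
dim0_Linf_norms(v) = [0.53, 0.35, 0.36]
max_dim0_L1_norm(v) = 1.05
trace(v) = 0.39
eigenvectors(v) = [[-0.77, 0.55, 0.39], [0.52, 0.79, 0.68], [-0.37, -0.26, 0.62]]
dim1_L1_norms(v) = [0.91, 1.0, 0.33]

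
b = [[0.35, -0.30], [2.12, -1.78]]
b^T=[[0.35, 2.12], [-0.30, -1.78]]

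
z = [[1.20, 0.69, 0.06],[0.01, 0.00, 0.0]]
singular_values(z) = [1.39, 0.0]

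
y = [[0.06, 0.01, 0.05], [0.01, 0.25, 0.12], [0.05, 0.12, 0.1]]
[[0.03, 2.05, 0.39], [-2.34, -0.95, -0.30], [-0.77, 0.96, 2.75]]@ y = [[0.04, 0.56, 0.29], [-0.16, -0.30, -0.26], [0.10, 0.56, 0.35]]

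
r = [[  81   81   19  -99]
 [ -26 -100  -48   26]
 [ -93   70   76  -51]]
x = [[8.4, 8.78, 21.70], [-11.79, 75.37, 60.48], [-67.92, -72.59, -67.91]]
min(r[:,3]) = -99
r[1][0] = -26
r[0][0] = 81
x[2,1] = -72.59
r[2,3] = -51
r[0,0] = 81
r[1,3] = 26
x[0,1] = 8.78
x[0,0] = 8.4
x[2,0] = -67.92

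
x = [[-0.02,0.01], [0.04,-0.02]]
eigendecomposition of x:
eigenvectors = [[0.45, -0.45], [0.89, 0.89]]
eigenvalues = [0.0, -0.04]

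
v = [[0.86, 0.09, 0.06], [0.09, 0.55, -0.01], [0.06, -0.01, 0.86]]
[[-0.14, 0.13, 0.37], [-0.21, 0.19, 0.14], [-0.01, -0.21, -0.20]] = v@[[-0.12, 0.14, 0.43], [-0.37, 0.31, 0.18], [-0.01, -0.25, -0.26]]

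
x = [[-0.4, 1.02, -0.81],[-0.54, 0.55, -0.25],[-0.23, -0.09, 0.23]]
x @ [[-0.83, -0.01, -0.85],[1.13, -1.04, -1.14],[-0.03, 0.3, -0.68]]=[[1.51, -1.30, -0.27], [1.08, -0.64, 0.0], [0.08, 0.16, 0.14]]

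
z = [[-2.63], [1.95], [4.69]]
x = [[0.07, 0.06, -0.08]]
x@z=[[-0.44]]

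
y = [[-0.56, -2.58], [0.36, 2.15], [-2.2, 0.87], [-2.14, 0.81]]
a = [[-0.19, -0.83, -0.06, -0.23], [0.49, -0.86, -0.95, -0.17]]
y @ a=[[-1.16, 2.68, 2.48, 0.57], [0.99, -2.15, -2.06, -0.45], [0.84, 1.08, -0.69, 0.36], [0.8, 1.08, -0.64, 0.35]]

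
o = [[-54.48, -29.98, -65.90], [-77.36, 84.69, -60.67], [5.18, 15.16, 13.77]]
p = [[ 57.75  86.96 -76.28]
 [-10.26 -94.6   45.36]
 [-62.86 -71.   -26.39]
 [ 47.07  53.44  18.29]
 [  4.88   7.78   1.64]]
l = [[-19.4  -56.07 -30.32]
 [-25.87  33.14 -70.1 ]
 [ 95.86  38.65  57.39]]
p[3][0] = 47.07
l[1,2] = -70.1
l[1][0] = -25.87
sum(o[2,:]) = 34.11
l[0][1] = -56.07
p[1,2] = 45.36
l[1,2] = -70.1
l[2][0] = 95.86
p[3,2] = 18.29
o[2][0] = 5.18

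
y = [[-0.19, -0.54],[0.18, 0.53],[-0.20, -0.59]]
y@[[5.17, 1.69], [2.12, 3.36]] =[[-2.13,-2.14],[2.05,2.08],[-2.28,-2.32]]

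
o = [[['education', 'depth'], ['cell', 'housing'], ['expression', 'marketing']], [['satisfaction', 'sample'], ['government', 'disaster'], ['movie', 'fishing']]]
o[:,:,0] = [['education', 'cell', 'expression'], ['satisfaction', 'government', 'movie']]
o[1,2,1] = 'fishing'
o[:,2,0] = ['expression', 'movie']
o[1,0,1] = 'sample'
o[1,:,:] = [['satisfaction', 'sample'], ['government', 'disaster'], ['movie', 'fishing']]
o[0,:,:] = [['education', 'depth'], ['cell', 'housing'], ['expression', 'marketing']]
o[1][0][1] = 'sample'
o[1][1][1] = 'disaster'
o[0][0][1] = 'depth'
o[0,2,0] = 'expression'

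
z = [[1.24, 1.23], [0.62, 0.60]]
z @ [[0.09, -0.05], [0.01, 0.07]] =[[0.12, 0.02], [0.06, 0.01]]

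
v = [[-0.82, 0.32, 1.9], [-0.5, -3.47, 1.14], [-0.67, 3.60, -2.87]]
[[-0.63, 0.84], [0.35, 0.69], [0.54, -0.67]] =v@[[-0.21, -0.42], [-0.2, -0.05], [-0.39, 0.27]]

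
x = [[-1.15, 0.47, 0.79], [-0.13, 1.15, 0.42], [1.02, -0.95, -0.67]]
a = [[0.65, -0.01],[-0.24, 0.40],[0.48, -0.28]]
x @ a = [[-0.48, -0.02], [-0.16, 0.34], [0.57, -0.2]]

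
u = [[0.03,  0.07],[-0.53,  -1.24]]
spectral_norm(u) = 1.35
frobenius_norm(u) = 1.35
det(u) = -0.00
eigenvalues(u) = [0.0, -1.21]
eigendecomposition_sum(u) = [[0.0, 0.00], [-0.0, -0.00]] + [[0.03, 0.07], [-0.53, -1.24]]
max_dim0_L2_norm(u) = 1.24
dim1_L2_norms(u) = [0.08, 1.35]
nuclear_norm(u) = 1.35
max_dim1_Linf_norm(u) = 1.24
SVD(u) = [[-0.06, 1.0], [1.0, 0.06]] @ diag([1.3506665001096478, 7.40375214694937e-05]) @ [[-0.39, -0.92], [0.92, -0.39]]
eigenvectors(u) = [[0.92, -0.06], [-0.39, 1.00]]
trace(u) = -1.21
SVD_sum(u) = [[0.03, 0.07],[-0.53, -1.24]] + [[0.0, -0.0], [0.0, -0.00]]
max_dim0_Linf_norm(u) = 1.24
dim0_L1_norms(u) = [0.56, 1.31]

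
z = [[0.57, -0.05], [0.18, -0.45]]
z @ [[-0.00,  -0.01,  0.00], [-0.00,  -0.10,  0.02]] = [[0.00,  -0.00,  -0.0],[0.0,  0.04,  -0.01]]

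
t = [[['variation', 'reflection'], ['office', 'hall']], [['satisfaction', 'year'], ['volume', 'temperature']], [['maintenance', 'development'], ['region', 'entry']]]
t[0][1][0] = 'office'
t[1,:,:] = [['satisfaction', 'year'], ['volume', 'temperature']]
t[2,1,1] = 'entry'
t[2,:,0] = ['maintenance', 'region']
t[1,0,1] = 'year'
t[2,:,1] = ['development', 'entry']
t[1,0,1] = 'year'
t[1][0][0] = 'satisfaction'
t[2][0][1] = 'development'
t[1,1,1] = 'temperature'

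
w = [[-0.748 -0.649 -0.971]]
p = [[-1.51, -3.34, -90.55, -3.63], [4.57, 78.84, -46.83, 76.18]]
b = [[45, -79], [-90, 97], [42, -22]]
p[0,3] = -3.63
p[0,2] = -90.55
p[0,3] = -3.63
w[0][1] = -0.649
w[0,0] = -0.748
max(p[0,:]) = -1.51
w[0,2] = -0.971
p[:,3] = [-3.63, 76.18]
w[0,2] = -0.971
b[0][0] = 45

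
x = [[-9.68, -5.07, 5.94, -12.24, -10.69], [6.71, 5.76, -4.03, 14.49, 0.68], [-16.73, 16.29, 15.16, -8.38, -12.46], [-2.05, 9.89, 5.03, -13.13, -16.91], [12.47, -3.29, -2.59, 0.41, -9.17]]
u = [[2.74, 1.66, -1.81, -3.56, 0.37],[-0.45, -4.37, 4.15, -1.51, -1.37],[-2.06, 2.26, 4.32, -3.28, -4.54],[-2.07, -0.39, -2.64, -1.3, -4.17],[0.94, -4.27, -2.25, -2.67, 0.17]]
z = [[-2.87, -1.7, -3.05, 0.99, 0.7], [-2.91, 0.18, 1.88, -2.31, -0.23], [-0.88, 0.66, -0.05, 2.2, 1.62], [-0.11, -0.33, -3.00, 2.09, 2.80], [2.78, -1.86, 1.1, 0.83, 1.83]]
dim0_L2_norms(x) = [24.05, 20.81, 17.7, 24.55, 25.3]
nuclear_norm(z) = 18.22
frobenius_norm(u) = 13.72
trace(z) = 1.18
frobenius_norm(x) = 50.67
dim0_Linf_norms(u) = [2.74, 4.37, 4.32, 3.56, 4.54]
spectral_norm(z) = 6.51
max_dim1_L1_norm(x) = 69.02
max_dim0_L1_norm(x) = 49.91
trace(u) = 1.56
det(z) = -278.17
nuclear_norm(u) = 27.39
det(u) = 1023.94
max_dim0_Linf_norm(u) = 4.54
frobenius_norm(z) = 9.26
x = u @ z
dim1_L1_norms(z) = [9.31, 7.51, 5.41, 8.33, 8.4]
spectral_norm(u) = 8.75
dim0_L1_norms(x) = [47.64, 40.3, 32.75, 48.65, 49.91]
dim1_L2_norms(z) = [4.68, 4.17, 2.95, 4.62, 4.05]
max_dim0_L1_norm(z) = 9.55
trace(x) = -11.06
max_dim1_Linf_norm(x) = 16.91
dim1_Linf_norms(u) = [3.56, 4.37, 4.54, 4.17, 4.27]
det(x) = -284381.77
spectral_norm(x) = 41.90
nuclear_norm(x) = 90.16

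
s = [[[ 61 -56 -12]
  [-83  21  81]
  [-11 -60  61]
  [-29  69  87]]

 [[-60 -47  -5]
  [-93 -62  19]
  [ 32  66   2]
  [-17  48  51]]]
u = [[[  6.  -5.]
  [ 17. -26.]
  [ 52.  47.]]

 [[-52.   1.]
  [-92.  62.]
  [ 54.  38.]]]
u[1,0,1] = 1.0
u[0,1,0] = 17.0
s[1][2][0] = 32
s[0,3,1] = 69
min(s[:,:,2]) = -12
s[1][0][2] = -5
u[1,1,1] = 62.0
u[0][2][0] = 52.0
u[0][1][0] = 17.0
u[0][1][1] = -26.0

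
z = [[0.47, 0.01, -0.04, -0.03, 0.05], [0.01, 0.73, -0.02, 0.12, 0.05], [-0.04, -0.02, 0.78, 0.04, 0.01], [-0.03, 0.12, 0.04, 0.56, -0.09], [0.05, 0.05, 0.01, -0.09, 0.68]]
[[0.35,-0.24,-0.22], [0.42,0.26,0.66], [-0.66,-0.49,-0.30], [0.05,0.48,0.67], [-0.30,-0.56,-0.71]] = z@[[0.72,-0.45,-0.37], [0.59,0.27,0.82], [-0.78,-0.67,-0.42], [-0.02,0.71,0.88], [-0.53,-0.71,-0.95]]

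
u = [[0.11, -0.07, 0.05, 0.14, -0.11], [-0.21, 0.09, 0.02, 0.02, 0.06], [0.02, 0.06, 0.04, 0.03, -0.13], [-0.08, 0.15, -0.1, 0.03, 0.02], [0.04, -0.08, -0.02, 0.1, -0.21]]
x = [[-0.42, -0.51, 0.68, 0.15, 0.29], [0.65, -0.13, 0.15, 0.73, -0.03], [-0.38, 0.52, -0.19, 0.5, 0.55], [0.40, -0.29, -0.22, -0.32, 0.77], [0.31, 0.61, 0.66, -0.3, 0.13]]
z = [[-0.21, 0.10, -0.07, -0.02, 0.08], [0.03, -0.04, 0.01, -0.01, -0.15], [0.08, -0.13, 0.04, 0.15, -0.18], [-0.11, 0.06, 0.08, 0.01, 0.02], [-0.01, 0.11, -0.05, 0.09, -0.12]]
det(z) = 0.00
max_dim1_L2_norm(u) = 0.25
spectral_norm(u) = 0.38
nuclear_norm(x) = 5.00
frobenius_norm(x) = 2.24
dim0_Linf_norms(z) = [0.21, 0.13, 0.08, 0.15, 0.18]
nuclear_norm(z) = 0.92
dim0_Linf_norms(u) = [0.21, 0.15, 0.1, 0.14, 0.21]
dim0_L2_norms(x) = [1.0, 1.0, 1.0, 1.0, 1.0]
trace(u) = 0.06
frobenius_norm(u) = 0.48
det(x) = 1.00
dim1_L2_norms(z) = [0.26, 0.16, 0.28, 0.15, 0.19]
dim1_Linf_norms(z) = [0.21, 0.15, 0.18, 0.11, 0.12]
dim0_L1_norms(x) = [2.16, 2.06, 1.9, 2.0, 1.77]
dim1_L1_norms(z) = [0.48, 0.24, 0.58, 0.28, 0.38]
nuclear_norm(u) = 0.93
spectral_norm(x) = 1.01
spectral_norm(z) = 0.38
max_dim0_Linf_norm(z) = 0.21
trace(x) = -0.93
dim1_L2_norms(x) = [1.0, 1.0, 1.0, 0.99, 1.01]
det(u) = 0.00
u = x @ z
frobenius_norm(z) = 0.48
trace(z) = -0.32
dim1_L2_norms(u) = [0.23, 0.24, 0.15, 0.2, 0.25]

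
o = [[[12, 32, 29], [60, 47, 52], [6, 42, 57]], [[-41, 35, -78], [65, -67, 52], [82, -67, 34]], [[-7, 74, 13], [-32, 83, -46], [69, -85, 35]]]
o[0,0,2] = 29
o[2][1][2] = -46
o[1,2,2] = 34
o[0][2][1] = 42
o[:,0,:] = [[12, 32, 29], [-41, 35, -78], [-7, 74, 13]]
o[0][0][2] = 29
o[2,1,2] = -46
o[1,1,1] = -67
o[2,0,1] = 74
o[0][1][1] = 47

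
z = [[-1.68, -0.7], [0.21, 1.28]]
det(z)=-2.003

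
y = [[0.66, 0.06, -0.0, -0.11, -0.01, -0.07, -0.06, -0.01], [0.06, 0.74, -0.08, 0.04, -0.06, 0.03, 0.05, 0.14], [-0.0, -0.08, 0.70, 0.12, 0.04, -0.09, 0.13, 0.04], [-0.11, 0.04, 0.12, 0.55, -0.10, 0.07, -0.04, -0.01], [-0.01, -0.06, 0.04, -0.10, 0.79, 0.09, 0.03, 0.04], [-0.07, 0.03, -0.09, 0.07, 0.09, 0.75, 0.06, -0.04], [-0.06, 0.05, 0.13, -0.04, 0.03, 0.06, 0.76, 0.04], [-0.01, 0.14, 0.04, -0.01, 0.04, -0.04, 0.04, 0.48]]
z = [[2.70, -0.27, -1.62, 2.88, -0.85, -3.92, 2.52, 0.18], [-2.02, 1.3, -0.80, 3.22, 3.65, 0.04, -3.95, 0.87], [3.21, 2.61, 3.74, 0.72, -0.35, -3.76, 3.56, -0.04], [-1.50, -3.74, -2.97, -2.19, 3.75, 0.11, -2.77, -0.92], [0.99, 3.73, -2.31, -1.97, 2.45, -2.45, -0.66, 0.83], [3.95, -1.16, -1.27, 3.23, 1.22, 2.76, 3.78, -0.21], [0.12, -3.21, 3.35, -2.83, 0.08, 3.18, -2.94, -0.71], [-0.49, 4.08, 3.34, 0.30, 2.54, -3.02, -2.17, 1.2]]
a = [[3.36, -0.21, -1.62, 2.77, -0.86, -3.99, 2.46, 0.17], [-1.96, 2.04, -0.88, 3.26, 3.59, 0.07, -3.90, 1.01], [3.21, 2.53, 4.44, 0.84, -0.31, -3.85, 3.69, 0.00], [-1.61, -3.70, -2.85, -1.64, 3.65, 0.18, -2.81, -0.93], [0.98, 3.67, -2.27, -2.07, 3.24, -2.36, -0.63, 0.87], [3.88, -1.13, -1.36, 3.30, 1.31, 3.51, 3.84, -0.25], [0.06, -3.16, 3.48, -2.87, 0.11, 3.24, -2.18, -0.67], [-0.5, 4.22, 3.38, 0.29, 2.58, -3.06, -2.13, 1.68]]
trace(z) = 9.02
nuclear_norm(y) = 5.43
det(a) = -101025.83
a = y + z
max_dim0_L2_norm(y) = 0.81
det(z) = -53217.52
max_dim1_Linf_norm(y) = 0.79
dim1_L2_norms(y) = [0.68, 0.77, 0.73, 0.59, 0.81, 0.77, 0.78, 0.51]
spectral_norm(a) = 11.88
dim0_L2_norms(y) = [0.68, 0.77, 0.73, 0.59, 0.81, 0.77, 0.78, 0.51]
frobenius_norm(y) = 2.01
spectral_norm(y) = 0.93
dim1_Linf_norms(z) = [3.92, 3.95, 3.76, 3.75, 3.73, 3.95, 3.35, 4.08]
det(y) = 0.03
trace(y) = 5.43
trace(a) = 14.45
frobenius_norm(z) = 19.66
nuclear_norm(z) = 46.81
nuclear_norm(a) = 48.16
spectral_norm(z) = 11.95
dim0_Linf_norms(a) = [3.88, 4.22, 4.44, 3.3, 3.65, 3.99, 3.9, 1.68]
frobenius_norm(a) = 20.14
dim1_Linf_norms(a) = [3.99, 3.9, 4.44, 3.7, 3.67, 3.88, 3.48, 4.22]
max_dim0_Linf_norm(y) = 0.79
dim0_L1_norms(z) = [14.98, 20.1, 19.4, 17.34, 14.89, 19.24, 22.35, 4.96]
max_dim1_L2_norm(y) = 0.81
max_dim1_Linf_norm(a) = 4.44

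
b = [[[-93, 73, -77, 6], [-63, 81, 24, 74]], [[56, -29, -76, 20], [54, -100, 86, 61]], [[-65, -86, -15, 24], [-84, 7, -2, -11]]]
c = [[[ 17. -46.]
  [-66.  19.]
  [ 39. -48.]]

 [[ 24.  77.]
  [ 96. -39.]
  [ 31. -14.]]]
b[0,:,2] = [-77, 24]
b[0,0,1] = 73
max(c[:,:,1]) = 77.0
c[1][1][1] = -39.0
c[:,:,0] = [[17.0, -66.0, 39.0], [24.0, 96.0, 31.0]]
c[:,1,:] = [[-66.0, 19.0], [96.0, -39.0]]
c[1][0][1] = 77.0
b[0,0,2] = -77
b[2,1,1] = 7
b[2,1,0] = -84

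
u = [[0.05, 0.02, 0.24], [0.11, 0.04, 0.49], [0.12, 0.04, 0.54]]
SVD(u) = [[-0.31, 0.93, 0.2],[-0.64, -0.05, -0.77],[-0.7, -0.37, 0.61]] @ diag([0.7885930606950341, 0.003629169969854837, 0.0027953083851306897]) @ [[-0.22, -0.08, -0.97], [-0.84, 0.53, 0.14], [-0.50, -0.85, 0.18]]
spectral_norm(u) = 0.79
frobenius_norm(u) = 0.79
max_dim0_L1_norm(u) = 1.27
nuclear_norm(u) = 0.80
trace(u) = 0.63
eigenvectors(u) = [[0.31, 0.95, -0.28], [0.64, -0.23, -0.95], [0.70, -0.19, 0.13]]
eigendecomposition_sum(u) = [[0.05, 0.02, 0.24], [0.11, 0.04, 0.49], [0.12, 0.04, 0.54]] + [[-0.00,0.00,0.0], [0.00,-0.00,-0.0], [0.0,-0.00,-0.0]] + [[0.0, 0.00, -0.00], [0.00, 0.0, -0.00], [-0.0, -0.0, 0.00]]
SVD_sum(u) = [[0.05,0.02,0.24], [0.11,0.04,0.49], [0.12,0.04,0.54]] + [[-0.00,0.00,0.0], [0.00,-0.0,-0.0], [0.00,-0.0,-0.00]] + [[-0.00, -0.0, 0.00], [0.0, 0.00, -0.00], [-0.00, -0.0, 0.00]]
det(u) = -0.00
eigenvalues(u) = [0.63, -0.0, 0.0]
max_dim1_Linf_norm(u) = 0.54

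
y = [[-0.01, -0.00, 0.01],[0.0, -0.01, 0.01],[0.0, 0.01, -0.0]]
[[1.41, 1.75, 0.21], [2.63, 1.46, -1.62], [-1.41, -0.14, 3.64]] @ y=[[-0.01, -0.02, 0.03], [-0.03, -0.03, 0.04], [0.01, 0.04, -0.02]]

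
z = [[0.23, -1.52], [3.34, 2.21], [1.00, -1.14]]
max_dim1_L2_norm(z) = 4.0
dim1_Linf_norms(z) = [1.52, 3.34, 1.14]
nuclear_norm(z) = 6.11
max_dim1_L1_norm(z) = 5.55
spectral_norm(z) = 4.07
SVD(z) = [[0.18, 0.67], [-0.98, 0.09], [-0.03, 0.74]] @ diag([4.065572574439747, 2.042968340910688]) @ [[-0.81, -0.59], [0.59, -0.81]]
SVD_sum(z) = [[-0.58, -0.42], [3.23, 2.37], [0.11, 0.08]] + [[0.81, -1.10], [0.11, -0.16], [0.89, -1.22]]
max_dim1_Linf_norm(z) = 3.34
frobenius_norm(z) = 4.55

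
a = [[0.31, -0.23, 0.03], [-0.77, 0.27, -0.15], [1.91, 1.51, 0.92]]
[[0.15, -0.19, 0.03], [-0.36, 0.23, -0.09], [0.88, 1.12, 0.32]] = a@[[0.47, 0.0, -0.02], [0.00, 0.8, -0.1], [-0.02, -0.10, 0.55]]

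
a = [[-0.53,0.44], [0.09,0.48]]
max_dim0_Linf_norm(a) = 0.53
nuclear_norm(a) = 1.14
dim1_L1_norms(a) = [0.97, 0.57]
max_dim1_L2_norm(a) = 0.69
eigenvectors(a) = [[-1.00,-0.39], [0.09,-0.92]]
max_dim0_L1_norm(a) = 0.92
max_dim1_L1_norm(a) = 0.97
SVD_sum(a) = [[-0.38, 0.54], [-0.2, 0.28]] + [[-0.15,-0.10], [0.29,0.2]]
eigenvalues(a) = [-0.57, 0.52]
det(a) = -0.29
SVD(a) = [[0.89, 0.46], [0.46, -0.89]] @ diag([0.7470836302009918, 0.39353023960771794]) @ [[-0.58, 0.82], [-0.82, -0.58]]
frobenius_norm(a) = 0.84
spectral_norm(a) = 0.75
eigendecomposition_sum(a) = [[-0.55, 0.23], [0.05, -0.02]] + [[0.02, 0.21], [0.04, 0.5]]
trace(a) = -0.05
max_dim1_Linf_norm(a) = 0.53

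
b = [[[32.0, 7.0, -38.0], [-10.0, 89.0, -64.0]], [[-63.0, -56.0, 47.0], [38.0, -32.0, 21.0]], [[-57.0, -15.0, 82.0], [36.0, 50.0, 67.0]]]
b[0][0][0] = 32.0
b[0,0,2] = -38.0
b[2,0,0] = -57.0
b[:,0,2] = [-38.0, 47.0, 82.0]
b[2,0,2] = 82.0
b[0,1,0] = -10.0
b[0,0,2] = -38.0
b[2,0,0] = -57.0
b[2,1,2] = 67.0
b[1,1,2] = 21.0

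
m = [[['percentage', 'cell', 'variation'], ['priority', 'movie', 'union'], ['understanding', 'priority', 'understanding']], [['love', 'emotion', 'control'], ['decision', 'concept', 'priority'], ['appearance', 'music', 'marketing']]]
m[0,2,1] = 'priority'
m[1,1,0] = 'decision'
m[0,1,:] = ['priority', 'movie', 'union']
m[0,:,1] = ['cell', 'movie', 'priority']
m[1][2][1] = 'music'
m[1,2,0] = 'appearance'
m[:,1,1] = ['movie', 'concept']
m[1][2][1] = 'music'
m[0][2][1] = 'priority'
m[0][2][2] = 'understanding'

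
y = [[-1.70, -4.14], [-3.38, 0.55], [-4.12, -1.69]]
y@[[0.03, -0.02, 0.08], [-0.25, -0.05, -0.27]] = [[0.98, 0.24, 0.98], [-0.24, 0.04, -0.42], [0.30, 0.17, 0.13]]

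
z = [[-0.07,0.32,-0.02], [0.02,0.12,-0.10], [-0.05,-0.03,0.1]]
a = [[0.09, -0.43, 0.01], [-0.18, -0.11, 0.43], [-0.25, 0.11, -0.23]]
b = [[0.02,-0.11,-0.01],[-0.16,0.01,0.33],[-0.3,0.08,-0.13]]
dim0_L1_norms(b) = [0.48, 0.2, 0.47]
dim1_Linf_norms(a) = [0.43, 0.43, 0.25]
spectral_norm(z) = 0.35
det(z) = 0.00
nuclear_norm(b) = 0.81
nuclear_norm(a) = 1.24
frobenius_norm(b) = 0.51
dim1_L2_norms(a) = [0.44, 0.48, 0.36]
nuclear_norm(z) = 0.50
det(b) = 0.01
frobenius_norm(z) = 0.38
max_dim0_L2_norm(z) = 0.34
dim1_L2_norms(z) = [0.33, 0.16, 0.12]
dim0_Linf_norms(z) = [0.07, 0.32, 0.1]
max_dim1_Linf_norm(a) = 0.43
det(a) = 0.06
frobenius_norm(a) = 0.74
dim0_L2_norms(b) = [0.34, 0.14, 0.35]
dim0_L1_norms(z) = [0.14, 0.47, 0.22]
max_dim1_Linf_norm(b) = 0.33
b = a + z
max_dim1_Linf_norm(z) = 0.32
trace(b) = -0.10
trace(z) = 0.15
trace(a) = -0.25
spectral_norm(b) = 0.37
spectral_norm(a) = 0.55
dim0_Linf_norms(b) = [0.3, 0.11, 0.33]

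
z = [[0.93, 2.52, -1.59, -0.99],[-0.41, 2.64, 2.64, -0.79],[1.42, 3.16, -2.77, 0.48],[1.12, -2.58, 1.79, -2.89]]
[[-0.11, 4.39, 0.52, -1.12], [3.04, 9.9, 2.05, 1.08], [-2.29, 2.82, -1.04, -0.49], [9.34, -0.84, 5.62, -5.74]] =z@ [[2.63, -0.18, 1.38, -1.9],[-0.34, 2.20, -0.09, 0.47],[1.63, 1.23, 0.84, -0.13],[-0.9, -0.98, -0.81, 0.75]]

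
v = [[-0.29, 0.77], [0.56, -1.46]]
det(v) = -0.01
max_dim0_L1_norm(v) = 2.23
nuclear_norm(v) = 1.77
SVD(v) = [[-0.47,  0.88],[0.88,  0.47]] @ diag([1.7669693018325734, 0.004414338150589622]) @ [[0.36, -0.93],[0.93, 0.36]]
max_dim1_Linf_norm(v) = 1.46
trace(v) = -1.75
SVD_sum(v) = [[-0.29, 0.77], [0.56, -1.46]] + [[0.00, 0.0], [0.0, 0.00]]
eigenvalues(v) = [0.0, -1.75]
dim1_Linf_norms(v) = [0.77, 1.46]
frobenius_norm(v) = 1.77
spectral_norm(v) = 1.77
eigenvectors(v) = [[0.93, -0.47], [0.36, 0.89]]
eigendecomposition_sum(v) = [[0.00, 0.00], [0.00, 0.00]] + [[-0.29, 0.77], [0.56, -1.46]]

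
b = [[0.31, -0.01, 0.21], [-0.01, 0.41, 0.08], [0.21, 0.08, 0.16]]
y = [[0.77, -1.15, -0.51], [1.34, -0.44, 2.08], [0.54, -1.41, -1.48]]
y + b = [[1.08, -1.16, -0.30], [1.33, -0.03, 2.16], [0.75, -1.33, -1.32]]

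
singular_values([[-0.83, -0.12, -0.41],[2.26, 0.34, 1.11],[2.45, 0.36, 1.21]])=[3.86, 0.01, 0.0]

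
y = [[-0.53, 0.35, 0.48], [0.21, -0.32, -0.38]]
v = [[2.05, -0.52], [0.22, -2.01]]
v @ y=[[-1.2,0.88,1.18], [-0.54,0.72,0.87]]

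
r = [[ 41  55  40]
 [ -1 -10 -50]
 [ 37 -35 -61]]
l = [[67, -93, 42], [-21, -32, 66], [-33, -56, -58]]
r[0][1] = 55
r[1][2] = -50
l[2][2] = -58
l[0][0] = 67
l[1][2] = 66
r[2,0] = 37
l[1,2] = 66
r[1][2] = -50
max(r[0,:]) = 55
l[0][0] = 67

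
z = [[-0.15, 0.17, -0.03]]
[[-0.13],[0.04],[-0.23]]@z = [[0.02, -0.02, 0.00], [-0.01, 0.01, -0.0], [0.03, -0.04, 0.01]]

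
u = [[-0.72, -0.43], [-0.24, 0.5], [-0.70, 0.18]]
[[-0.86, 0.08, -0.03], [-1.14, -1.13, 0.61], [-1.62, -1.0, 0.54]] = u @ [[1.98, 0.97, -0.53], [-1.32, -1.80, 0.96]]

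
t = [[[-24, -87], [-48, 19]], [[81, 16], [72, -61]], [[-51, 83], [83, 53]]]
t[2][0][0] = -51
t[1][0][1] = 16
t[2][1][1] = 53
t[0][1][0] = -48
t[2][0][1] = 83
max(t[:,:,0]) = 83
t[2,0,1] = 83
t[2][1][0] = 83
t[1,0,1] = 16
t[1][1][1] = -61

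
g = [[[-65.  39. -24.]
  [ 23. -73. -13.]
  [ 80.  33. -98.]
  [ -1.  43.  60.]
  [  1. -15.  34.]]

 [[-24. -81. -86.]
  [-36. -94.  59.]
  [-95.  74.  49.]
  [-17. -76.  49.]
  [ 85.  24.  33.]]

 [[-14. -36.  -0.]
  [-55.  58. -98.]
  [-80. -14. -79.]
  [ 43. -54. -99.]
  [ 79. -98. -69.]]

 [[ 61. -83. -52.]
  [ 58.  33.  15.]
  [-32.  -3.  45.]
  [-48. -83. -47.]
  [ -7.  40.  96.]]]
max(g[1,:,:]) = 85.0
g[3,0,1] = -83.0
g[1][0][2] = -86.0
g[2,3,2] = -99.0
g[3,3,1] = -83.0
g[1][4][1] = 24.0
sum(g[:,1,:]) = -123.0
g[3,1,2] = 15.0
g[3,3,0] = -48.0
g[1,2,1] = 74.0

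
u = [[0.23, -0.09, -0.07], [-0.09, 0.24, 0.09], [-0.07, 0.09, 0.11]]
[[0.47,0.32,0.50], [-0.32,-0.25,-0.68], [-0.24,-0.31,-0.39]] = u @ [[1.64, 0.69, 0.99], [-0.40, 0.15, -2.00], [-0.85, -2.48, -1.27]]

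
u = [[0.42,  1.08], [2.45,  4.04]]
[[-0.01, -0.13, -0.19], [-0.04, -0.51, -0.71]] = u @ [[-0.0, -0.01, -0.01], [-0.01, -0.12, -0.17]]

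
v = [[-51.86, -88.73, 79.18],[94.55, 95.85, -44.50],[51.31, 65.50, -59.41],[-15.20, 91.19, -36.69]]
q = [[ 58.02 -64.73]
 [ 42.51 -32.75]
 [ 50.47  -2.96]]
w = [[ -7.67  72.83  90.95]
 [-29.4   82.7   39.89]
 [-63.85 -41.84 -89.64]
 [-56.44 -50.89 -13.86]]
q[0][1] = -64.73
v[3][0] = -15.2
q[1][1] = -32.75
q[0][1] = -64.73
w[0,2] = 90.95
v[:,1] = [-88.73, 95.85, 65.5, 91.19]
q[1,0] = 42.51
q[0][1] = -64.73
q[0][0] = 58.02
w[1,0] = -29.4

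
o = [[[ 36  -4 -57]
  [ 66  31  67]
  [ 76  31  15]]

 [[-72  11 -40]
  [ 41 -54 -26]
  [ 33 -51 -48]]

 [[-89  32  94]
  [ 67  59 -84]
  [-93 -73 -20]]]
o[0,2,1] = 31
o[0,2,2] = 15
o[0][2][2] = 15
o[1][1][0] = 41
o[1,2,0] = 33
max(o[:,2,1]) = 31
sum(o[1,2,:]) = -66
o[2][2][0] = -93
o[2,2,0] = -93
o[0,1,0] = 66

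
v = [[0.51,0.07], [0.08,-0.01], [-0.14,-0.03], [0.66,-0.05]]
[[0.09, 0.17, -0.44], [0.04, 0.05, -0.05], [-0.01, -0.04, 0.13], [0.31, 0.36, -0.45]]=v @ [[0.36, 0.47, -0.75], [-1.38, -1.02, -0.83]]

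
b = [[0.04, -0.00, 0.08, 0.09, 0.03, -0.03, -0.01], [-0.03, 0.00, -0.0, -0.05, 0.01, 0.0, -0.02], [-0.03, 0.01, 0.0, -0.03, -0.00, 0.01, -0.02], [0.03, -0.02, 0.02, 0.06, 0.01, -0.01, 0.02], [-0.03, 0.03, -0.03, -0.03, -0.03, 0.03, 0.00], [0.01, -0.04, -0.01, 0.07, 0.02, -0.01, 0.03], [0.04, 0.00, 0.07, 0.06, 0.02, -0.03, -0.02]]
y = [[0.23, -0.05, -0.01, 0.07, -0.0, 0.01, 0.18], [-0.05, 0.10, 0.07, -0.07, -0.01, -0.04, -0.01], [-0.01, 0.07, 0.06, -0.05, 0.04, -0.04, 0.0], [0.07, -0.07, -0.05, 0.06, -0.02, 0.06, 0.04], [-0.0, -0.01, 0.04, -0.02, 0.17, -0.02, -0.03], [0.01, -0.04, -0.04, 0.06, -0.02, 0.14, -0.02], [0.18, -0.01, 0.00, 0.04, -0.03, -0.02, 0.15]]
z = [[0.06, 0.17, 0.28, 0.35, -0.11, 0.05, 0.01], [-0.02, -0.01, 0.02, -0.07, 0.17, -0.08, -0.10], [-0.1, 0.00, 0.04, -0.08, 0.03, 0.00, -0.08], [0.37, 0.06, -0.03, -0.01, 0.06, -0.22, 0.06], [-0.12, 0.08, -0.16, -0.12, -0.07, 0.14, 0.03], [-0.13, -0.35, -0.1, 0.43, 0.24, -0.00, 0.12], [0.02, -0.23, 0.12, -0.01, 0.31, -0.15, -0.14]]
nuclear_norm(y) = 0.93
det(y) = 0.00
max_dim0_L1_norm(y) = 0.55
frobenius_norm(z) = 1.10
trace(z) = -0.13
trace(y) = 0.91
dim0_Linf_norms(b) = [0.04, 0.04, 0.08, 0.09, 0.03, 0.03, 0.03]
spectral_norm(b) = 0.21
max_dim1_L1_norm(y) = 0.55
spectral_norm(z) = 0.70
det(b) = 0.00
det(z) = -0.00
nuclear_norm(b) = 0.39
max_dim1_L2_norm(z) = 0.64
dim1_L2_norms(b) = [0.13, 0.06, 0.05, 0.08, 0.07, 0.09, 0.11]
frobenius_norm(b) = 0.24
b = y @ z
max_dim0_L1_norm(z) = 1.07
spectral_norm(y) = 0.42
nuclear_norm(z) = 2.30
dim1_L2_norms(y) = [0.3, 0.16, 0.12, 0.15, 0.18, 0.17, 0.24]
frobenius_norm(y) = 0.52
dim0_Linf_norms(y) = [0.23, 0.1, 0.07, 0.07, 0.17, 0.14, 0.18]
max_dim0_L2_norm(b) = 0.16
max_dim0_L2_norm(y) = 0.3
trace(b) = 0.04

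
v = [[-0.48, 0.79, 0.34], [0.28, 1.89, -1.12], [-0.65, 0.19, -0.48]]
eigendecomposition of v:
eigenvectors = [[(-0.13+0.66j), (-0.13-0.66j), 0.30+0.00j], [-0.26-0.15j, -0.26+0.15j, 0.95+0.00j], [(-0.68+0j), -0.68-0.00j, (-0.01+0j)]]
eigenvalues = [(-0.53+0.67j), (-0.53-0.67j), (1.99+0j)]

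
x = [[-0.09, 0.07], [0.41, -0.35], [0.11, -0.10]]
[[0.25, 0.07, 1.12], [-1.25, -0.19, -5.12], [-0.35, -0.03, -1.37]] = x@[[-0.22, -3.84, -12.53], [3.3, -3.95, -0.06]]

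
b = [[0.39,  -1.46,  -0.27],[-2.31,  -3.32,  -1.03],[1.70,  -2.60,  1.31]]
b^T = [[0.39,-2.31,1.70], [-1.46,-3.32,-2.6], [-0.27,-1.03,1.31]]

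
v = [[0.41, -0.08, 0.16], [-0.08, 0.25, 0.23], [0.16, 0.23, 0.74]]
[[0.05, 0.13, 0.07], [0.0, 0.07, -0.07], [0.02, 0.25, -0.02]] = v @[[0.17, 0.25, 0.10], [0.11, 0.13, -0.29], [-0.04, 0.24, 0.04]]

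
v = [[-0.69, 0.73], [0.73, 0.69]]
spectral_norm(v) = 1.00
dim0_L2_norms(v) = [1.0, 1.0]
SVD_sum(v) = [[-0.69, 0.0], [0.73, 0.00]] + [[0.00, 0.73], [0.0, 0.69]]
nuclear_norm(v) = 2.01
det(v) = -1.01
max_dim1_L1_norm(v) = 1.42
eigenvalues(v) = [-1.0, 1.0]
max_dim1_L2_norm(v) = 1.0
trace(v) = 0.00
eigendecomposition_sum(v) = [[-0.85, 0.36], [0.36, -0.16]] + [[0.16, 0.36], [0.36, 0.85]]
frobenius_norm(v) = 1.42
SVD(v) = [[-0.69, 0.73], [0.73, 0.69]] @ diag([1.0044899203078146, 1.0044899203078146]) @ [[1.00, 0.0], [0.0, 1.00]]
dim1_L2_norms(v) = [1.0, 1.0]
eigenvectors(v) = [[-0.92, -0.40],[0.40, -0.92]]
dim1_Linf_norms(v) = [0.73, 0.73]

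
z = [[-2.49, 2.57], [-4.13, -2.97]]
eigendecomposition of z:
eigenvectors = [[(-0.05-0.62j), (-0.05+0.62j)], [(0.79+0j), (0.79-0j)]]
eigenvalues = [(-2.73+3.25j), (-2.73-3.25j)]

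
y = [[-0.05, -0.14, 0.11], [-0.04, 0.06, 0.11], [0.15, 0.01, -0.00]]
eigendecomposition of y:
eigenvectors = [[(0.74+0j), -0.19+0.49j, (-0.19-0.49j)], [0.35+0.00j, 0.60+0.00j, 0.60-0.00j], [(-0.57+0j), (0.18+0.57j), (0.18-0.57j)]]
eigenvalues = [(-0.2+0j), (0.11+0.07j), (0.11-0.07j)]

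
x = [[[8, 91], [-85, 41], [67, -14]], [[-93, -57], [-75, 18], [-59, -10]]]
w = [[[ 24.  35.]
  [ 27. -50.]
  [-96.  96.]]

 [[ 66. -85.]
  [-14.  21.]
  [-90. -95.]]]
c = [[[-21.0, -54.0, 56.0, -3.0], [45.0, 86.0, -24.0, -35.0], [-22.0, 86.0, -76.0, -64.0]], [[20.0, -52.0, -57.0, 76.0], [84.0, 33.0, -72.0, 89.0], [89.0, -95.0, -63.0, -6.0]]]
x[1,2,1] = -10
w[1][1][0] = -14.0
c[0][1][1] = 86.0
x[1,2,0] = -59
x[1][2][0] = -59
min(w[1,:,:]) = -95.0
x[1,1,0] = -75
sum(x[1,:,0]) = -227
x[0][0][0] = 8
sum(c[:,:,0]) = 195.0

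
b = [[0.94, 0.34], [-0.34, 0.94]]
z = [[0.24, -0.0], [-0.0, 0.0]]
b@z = [[0.23,0.0],[-0.08,0.00]]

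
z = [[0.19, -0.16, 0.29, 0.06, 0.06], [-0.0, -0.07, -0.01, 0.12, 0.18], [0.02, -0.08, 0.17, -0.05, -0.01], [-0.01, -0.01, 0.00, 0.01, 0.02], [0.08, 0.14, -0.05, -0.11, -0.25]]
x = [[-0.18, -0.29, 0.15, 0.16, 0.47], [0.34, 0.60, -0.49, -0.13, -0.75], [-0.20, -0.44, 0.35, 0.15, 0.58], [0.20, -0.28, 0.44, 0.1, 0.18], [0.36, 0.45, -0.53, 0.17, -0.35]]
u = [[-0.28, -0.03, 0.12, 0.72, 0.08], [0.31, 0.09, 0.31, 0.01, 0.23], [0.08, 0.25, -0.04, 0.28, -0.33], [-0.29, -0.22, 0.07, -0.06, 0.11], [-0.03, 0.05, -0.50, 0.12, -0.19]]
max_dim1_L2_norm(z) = 0.39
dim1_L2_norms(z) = [0.39, 0.23, 0.2, 0.03, 0.32]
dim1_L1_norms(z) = [0.76, 0.38, 0.33, 0.05, 0.63]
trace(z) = 0.05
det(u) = 0.00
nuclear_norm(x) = 2.62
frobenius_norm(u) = 1.26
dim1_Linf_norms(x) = [0.47, 0.75, 0.58, 0.44, 0.53]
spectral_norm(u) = 0.83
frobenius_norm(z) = 0.59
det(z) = -0.00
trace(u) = -0.48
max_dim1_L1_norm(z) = 0.76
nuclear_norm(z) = 0.93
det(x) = -0.00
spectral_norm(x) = 1.78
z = u @ x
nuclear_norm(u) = 2.37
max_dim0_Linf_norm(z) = 0.29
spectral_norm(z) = 0.47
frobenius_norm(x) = 1.87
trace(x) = 0.52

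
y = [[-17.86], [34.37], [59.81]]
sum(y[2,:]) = 59.81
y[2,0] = 59.81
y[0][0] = -17.86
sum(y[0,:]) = -17.86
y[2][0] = 59.81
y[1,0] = 34.37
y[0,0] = -17.86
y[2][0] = 59.81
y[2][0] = 59.81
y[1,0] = 34.37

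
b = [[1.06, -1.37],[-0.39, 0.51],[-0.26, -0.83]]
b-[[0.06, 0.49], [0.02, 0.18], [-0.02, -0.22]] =[[1.0, -1.86], [-0.41, 0.33], [-0.24, -0.61]]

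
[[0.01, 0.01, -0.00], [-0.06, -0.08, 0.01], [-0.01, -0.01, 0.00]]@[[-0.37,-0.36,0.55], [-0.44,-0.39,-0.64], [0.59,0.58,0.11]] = [[-0.01, -0.01, -0.0], [0.06, 0.06, 0.02], [0.01, 0.01, 0.0]]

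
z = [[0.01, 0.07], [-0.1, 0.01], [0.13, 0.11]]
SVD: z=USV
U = [[-0.25, -0.61], [0.40, -0.78], [-0.88, -0.17]]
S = [0.19, 0.08]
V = [[-0.82, -0.58], [0.58, -0.82]]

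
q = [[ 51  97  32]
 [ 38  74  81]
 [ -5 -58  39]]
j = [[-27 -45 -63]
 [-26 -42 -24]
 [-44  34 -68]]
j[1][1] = -42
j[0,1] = -45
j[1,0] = -26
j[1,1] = -42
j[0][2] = -63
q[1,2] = 81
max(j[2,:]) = 34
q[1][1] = 74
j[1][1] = -42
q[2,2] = 39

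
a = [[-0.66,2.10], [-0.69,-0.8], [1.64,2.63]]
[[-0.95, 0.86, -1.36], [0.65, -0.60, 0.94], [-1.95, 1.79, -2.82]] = a @ [[-0.31, 0.29, -0.45], [-0.55, 0.5, -0.79]]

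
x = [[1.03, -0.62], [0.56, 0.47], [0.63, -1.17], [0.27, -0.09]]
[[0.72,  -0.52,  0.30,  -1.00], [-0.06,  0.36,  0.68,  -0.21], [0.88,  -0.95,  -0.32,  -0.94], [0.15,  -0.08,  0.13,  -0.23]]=x @ [[0.36, -0.02, 0.68, -0.72],[-0.56, 0.80, 0.64, 0.42]]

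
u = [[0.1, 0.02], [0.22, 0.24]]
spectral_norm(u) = 0.34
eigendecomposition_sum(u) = [[0.06,-0.01], [-0.08,0.01]] + [[0.04, 0.03],[0.30, 0.23]]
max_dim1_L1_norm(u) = 0.46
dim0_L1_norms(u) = [0.32, 0.26]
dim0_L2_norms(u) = [0.24, 0.24]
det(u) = 0.02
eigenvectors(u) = [[-0.60, -0.12],[0.80, -0.99]]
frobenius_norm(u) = 0.34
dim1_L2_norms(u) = [0.1, 0.33]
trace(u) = 0.34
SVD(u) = [[-0.25, -0.97], [-0.97, 0.25]] @ diag([0.3361552691276583, 0.058306389338662085]) @ [[-0.71, -0.71], [-0.71, 0.71]]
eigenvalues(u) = [0.07, 0.27]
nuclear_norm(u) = 0.39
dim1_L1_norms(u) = [0.12, 0.46]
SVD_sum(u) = [[0.06, 0.06], [0.23, 0.23]] + [[0.04,-0.04], [-0.01,0.01]]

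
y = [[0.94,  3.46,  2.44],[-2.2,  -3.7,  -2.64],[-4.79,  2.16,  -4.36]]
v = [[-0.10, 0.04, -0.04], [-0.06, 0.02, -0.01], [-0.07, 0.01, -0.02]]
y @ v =[[-0.47, 0.13, -0.12], [0.63, -0.19, 0.18], [0.65, -0.19, 0.26]]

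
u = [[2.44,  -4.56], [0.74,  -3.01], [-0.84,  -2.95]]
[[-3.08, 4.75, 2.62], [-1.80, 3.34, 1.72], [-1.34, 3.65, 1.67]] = u @ [[-0.27, -0.24, 0.01], [0.53, -1.17, -0.57]]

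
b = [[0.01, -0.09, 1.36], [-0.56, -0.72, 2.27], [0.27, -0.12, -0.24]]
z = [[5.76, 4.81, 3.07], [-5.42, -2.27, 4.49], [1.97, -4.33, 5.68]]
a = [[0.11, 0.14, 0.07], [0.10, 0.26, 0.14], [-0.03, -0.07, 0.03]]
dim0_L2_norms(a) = [0.15, 0.3, 0.16]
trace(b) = -0.95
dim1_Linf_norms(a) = [0.14, 0.26, 0.07]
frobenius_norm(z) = 13.24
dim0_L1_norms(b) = [0.84, 0.93, 3.87]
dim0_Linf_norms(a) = [0.11, 0.26, 0.14]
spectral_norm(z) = 9.61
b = a @ z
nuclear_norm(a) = 0.47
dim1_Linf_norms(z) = [5.76, 5.42, 5.68]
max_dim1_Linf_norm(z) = 5.76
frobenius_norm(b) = 2.83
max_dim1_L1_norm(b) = 3.55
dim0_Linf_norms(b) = [0.56, 0.72, 2.27]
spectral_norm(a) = 0.37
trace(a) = 0.40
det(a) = 0.00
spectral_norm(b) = 2.78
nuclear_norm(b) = 3.47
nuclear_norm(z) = 21.79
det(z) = 314.12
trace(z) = 9.17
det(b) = 0.32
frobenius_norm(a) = 0.37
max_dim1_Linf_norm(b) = 2.27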